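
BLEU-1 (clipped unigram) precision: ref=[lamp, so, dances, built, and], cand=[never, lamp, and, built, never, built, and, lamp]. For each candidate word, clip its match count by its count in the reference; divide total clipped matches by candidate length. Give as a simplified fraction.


Reference word counts: {'and': 1, 'built': 1, 'dances': 1, 'lamp': 1, 'so': 1}
Checking each candidate word (with clipping):
  'never' -> not in reference -> no match (matches: 0)
  'lamp' -> in reference (ref count 1, used 1/1) -> match (matches: 1)
  'and' -> in reference (ref count 1, used 1/1) -> match (matches: 2)
  'built' -> in reference (ref count 1, used 1/1) -> match (matches: 3)
  'never' -> not in reference -> no match (matches: 3)
  'built' -> ref count 1 already used up (1/1) -> clipped, no match (matches: 3)
  'and' -> ref count 1 already used up (1/1) -> clipped, no match (matches: 3)
  'lamp' -> ref count 1 already used up (1/1) -> clipped, no match (matches: 3)
Clipped matches: 3, Candidate length: 8
Precision = 3/8

3/8


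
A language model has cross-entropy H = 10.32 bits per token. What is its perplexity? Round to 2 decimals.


Perplexity formula: PP = 2^H
H = 10.32
PP = 2^10.32
Decompose: 2^10.32 = 2^10 * 2^0.32
2^10 = 1024, 2^0.32 ~ 1.2483305
PP ~ 1024 * 1.2483305 = 1278.2904320
Rounded to 2 decimals: 1278.29

1278.29


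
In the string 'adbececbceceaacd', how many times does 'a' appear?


Scanning 'adbececbceceaacd' for 'a':
  Position 0: 'a' -> MATCH (count: 1)
  Position 12: 'a' -> MATCH (count: 2)
  Position 13: 'a' -> MATCH (count: 3)
Total occurrences of 'a': 3

3


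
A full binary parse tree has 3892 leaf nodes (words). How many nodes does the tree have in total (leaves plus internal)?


Leaf nodes (terminals): 3892
Internal nodes = n - 1 = 3892 - 1 = 3891
Total = leaves + internal = 3892 + 3891 = 7783

7783


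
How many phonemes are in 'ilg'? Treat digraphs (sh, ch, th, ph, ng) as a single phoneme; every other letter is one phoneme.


Parsing 'ilg' greedily, digraphs first:
  'i' -> vowel phoneme (phonemes so far: 1)
  'l' -> consonant phoneme (phonemes so far: 2)
  'g' -> consonant phoneme (phonemes so far: 3)
Total phonemes: 3

3


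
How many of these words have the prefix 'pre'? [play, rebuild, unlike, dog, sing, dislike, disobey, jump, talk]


Checking each word for prefix 'pre':
  'play' -> no (count: 0)
  'rebuild' -> no (count: 0)
  'unlike' -> no (count: 0)
  'dog' -> no (count: 0)
  'sing' -> no (count: 0)
  'dislike' -> no (count: 0)
  'disobey' -> no (count: 0)
  'jump' -> no (count: 0)
  'talk' -> no (count: 0)
Total with prefix 'pre': 0

0


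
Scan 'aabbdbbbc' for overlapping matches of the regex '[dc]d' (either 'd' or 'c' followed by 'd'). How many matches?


Pattern: [dc]d means either 'd' or 'c' followed by 'd'.
Scanning 'aabbdbbbc' position-by-position:
  Pos 0: window 'aa' -> no
  Pos 1: window 'ab' -> no
  Pos 2: window 'bb' -> no
  Pos 3: window 'bd' -> no
  Pos 4: window 'db' -> no
  Pos 5: window 'bb' -> no
  Pos 6: window 'bb' -> no
  Pos 7: window 'bc' -> no
  Pos 8: window 'c' -> no
Total matches: 0

0


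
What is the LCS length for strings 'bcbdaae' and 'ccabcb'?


DP table for LCS of 'bcbdaae' and 'ccabcb':
       c  c  a  b  c  b
    0  0  0  0  0  0  0
  b 0  0  0  0  1  1  1
  c 0  1  1  1  1  2  2
  b 0  1  1  1  2  2  3
  d 0  1  1  1  2  2  3
  a 0  1  1  2  2  2  3
  a 0  1  1  2  2  2  3
  e 0  1  1  2  2  2  3
LCS: 'bcb'
LCS length = 3

3


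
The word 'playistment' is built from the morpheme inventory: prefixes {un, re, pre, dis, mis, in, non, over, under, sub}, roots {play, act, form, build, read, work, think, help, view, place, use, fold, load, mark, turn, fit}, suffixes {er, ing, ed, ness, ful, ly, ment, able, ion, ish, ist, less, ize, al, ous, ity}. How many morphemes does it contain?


Segmenting 'playistment' against the inventory:
  'play' -> root (morpheme 1)
  'ist' -> suffix (morpheme 2)
  'ment' -> suffix (morpheme 3)
Total morphemes: 3

3


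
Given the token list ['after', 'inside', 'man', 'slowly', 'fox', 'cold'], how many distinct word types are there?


Listing all tokens and tracking unique types:
  Token 1: 'after' -> NEW (unique so far: 1)
  Token 2: 'inside' -> NEW (unique so far: 2)
  Token 3: 'man' -> NEW (unique so far: 3)
  Token 4: 'slowly' -> NEW (unique so far: 4)
  Token 5: 'fox' -> NEW (unique so far: 5)
  Token 6: 'cold' -> NEW (unique so far: 6)
Unique types: ('after', 'cold', 'fox', 'inside', 'man', 'slowly')
Vocabulary size: 6

6


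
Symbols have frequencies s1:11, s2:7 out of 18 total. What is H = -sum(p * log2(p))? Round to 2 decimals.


Computing entropy H = -sum(p_i * log2(p_i)):
  s1: p = 11/18 = 0.6111, -p*log2(p) = 0.4342
  s2: p = 7/18 = 0.3889, -p*log2(p) = 0.5299
H = sum of terms = 0.9641
Rounded to 2 decimals: 0.96

0.96


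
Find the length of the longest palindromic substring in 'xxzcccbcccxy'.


Scanning 'xxzcccbcccxy' for palindromic substrings.
Substring at positions 3-9: 'cccbccc'.
Check: reverse('cccbccc') = 'cccbccc' -> palindrome confirmed.
Neighbouring characters ('z' / 'x') break symmetry, so it cannot extend further.
No longer palindromic substring exists; longest length = 7

7


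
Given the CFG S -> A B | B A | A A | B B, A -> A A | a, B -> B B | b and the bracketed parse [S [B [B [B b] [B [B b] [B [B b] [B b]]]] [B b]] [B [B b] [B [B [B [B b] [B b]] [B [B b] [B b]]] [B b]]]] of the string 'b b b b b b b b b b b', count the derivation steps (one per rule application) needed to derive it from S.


Every bracketed nonterminal node [X ...] in the tree is produced by exactly one rule application.
Reading the tree off as a leftmost derivation:
  Step 1: S  =>  B B   (applied S -> B B)
  Step 2: B B  =>  B B B   (applied B -> B B)
  Step 3: B B B  =>  B B B B   (applied B -> B B)
  Step 4: B B B B  =>  b B B B   (applied B -> b)
  Step 5: b B B B  =>  b B B B B   (applied B -> B B)
  Step 6: b B B B B  =>  b b B B B   (applied B -> b)
  Step 7: b b B B B  =>  b b B B B B   (applied B -> B B)
  Step 8: b b B B B B  =>  b b b B B B   (applied B -> b)
  Step 9: b b b B B B  =>  b b b b B B   (applied B -> b)
  Step 10: b b b b B B  =>  b b b b b B   (applied B -> b)
  Step 11: b b b b b B  =>  b b b b b B B   (applied B -> B B)
  Step 12: b b b b b B B  =>  b b b b b b B   (applied B -> b)
  Step 13: b b b b b b B  =>  b b b b b b B B   (applied B -> B B)
  Step 14: b b b b b b B B  =>  b b b b b b B B B   (applied B -> B B)
  Step 15: b b b b b b B B B  =>  b b b b b b B B B B   (applied B -> B B)
  Step 16: b b b b b b B B B B  =>  b b b b b b b B B B   (applied B -> b)
  Step 17: b b b b b b b B B B  =>  b b b b b b b b B B   (applied B -> b)
  Step 18: b b b b b b b b B B  =>  b b b b b b b b B B B   (applied B -> B B)
  Step 19: b b b b b b b b B B B  =>  b b b b b b b b b B B   (applied B -> b)
  Step 20: b b b b b b b b b B B  =>  b b b b b b b b b b B   (applied B -> b)
  Step 21: b b b b b b b b b b B  =>  b b b b b b b b b b b   (applied B -> b)
Final yield: b b b b b b b b b b b
Total rewrite steps: 21

21


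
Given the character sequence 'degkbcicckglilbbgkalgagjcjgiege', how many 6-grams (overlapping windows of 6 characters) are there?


String 'degkbcicckglilbbgkalgagjcjgiege' has length L = 31.
Number of overlapping n-grams = L - n + 1
Substituting: 31 - 6 + 1 = 26

26


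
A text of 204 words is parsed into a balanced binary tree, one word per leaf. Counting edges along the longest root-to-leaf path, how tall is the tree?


In a balanced binary tree with n leaves the deepest leaf is ceil(log2(n)) edges below the root.
log2(204) = 7.6724
ceil(7.6724) = 8
height (edges) = 8

8


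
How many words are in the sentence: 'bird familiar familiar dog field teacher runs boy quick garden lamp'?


Counting words by splitting on spaces:
  Word 1: 'bird'
  Word 2: 'familiar'
  Word 3: 'familiar'
  Word 4: 'dog'
  Word 5: 'field'
  Word 6: 'teacher'
  Word 7: 'runs'
  Word 8: 'boy'
  Word 9: 'quick'
  Word 10: 'garden'
  Word 11: 'lamp'
Total words: 11

11


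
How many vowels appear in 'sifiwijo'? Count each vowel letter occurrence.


Scanning each character of 'sifiwijo':
  Position 1: 's' -> consonant (running count: 0)
  Position 2: 'i' -> vowel (running count: 1)
  Position 3: 'f' -> consonant (running count: 1)
  Position 4: 'i' -> vowel (running count: 2)
  Position 5: 'w' -> consonant (running count: 2)
  Position 6: 'i' -> vowel (running count: 3)
  Position 7: 'j' -> consonant (running count: 3)
  Position 8: 'o' -> vowel (running count: 4)
Total vowels: 4

4


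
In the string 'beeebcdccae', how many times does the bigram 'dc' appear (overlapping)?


Scanning 'beeebcdccae' for bigram 'dc':
  Position 0: 'be' -> no
  Position 1: 'ee' -> no
  Position 2: 'ee' -> no
  Position 3: 'eb' -> no
  Position 4: 'bc' -> no
  Position 5: 'cd' -> no
  Position 6: 'dc' -> MATCH
  Position 7: 'cc' -> no
  Position 8: 'ca' -> no
  Position 9: 'ae' -> no
Total matches: 1

1


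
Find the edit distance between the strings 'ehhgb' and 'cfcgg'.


Building DP table for s1='ehhgb' (len 5) and s2='cfcgg' (len 5):
       c  f  c  g  g
    0  1  2  3  4  5
  e 1  1  2  3  4  5
  h 2  2  2  3  4  5
  h 3  3  3  3  4  5
  g 4  4  4  4  3  4
  b 5  5  5  5  4  4
Edit distance = dp[5][5] = 4

4


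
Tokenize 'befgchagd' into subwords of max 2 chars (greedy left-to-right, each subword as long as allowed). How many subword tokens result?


'befgchagd' has 9 characters.
Chunking with max size 2:
  Chunk 1: 'be' (positions 0-1)
  Chunk 2: 'fg' (positions 2-3)
  Chunk 3: 'ch' (positions 4-5)
  Chunk 4: 'ag' (positions 6-7)
  Chunk 5: 'd' (positions 8-8)
Total chunks: ceil(9 / 2) = 5

5


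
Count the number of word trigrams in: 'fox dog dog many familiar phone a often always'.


Word trigrams from [9] words:
  Trigram 1: (fox dog dog)
  Trigram 2: (dog dog many)
  Trigram 3: (dog many familiar)
  Trigram 4: (many familiar phone)
  Trigram 5: (familiar phone a)
  Trigram 6: (phone a often)
  Trigram 7: (a often always)
Total word trigrams: 9 - 2 = 7

7


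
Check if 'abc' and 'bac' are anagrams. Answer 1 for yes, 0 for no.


Sort characters of 'abc': 'abc'
Sort characters of 'bac': 'abc'
Sorted forms match -> they ARE anagrams
Result: 1

1


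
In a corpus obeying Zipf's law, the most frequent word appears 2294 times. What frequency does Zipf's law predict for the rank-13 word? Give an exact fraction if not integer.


Zipf's law: freq(rank) = f1 / rank
f1 = 2294, rank = 13
freq = 2294 / 13
GCD(2294, 13) = 1
Simplified: 2294/13

2294/13


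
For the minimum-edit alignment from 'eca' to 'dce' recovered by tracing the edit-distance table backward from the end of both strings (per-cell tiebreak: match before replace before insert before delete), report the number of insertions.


Edit distance = 2. Backtracking from cell (3, 3) with preference match > replace > insert > delete,
then listing the resulting alignment 'eca' -> 'dce' left to right:
  Step 1: replace e->d
  Step 2: keep 'c'
  Step 3: replace a->e
Total insertions: 0

0


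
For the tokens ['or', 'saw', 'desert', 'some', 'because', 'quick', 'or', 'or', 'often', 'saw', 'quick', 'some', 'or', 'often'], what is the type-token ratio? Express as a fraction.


Tokens: 14
Unique types: ('because', 'desert', 'often', 'or', 'quick', 'saw', 'some') = 7
TTR = 7/14
Simplify: divide both by 7 -> 1/2
TTR = 1/2

1/2


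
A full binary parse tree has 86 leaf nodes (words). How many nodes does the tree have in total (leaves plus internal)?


Leaf nodes (terminals): 86
Internal nodes = n - 1 = 86 - 1 = 85
Total = leaves + internal = 86 + 85 = 171

171


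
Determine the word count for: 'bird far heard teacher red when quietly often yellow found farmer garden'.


Counting words by splitting on spaces:
  Word 1: 'bird'
  Word 2: 'far'
  Word 3: 'heard'
  Word 4: 'teacher'
  Word 5: 'red'
  Word 6: 'when'
  Word 7: 'quietly'
  Word 8: 'often'
  Word 9: 'yellow'
  Word 10: 'found'
  Word 11: 'farmer'
  Word 12: 'garden'
Total words: 12

12


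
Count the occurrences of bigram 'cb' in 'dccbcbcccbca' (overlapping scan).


Scanning 'dccbcbcccbca' for bigram 'cb':
  Position 0: 'dc' -> no
  Position 1: 'cc' -> no
  Position 2: 'cb' -> MATCH
  Position 3: 'bc' -> no
  Position 4: 'cb' -> MATCH
  Position 5: 'bc' -> no
  Position 6: 'cc' -> no
  Position 7: 'cc' -> no
  Position 8: 'cb' -> MATCH
  Position 9: 'bc' -> no
  Position 10: 'ca' -> no
Total matches: 3

3


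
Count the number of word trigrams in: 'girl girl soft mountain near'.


Word trigrams from [5] words:
  Trigram 1: (girl girl soft)
  Trigram 2: (girl soft mountain)
  Trigram 3: (soft mountain near)
Total word trigrams: 5 - 2 = 3

3


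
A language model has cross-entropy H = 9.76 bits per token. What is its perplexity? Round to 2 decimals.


Perplexity formula: PP = 2^H
H = 9.76
PP = 2^9.76
Decompose: 2^9.76 = 2^9 * 2^0.76
2^9 = 512, 2^0.76 ~ 1.6934906
PP ~ 512 * 1.6934906 = 867.0671872
Rounded to 2 decimals: 867.07

867.07


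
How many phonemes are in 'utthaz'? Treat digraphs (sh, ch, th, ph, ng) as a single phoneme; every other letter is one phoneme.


Parsing 'utthaz' greedily, digraphs first:
  'u' -> vowel phoneme (phonemes so far: 1)
  't' -> consonant phoneme (phonemes so far: 2)
  'th' -> digraph (1 consonant phoneme) (phonemes so far: 3)
  'a' -> vowel phoneme (phonemes so far: 4)
  'z' -> consonant phoneme (phonemes so far: 5)
Total phonemes: 5

5


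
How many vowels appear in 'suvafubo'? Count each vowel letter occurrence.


Scanning each character of 'suvafubo':
  Position 1: 's' -> consonant (running count: 0)
  Position 2: 'u' -> vowel (running count: 1)
  Position 3: 'v' -> consonant (running count: 1)
  Position 4: 'a' -> vowel (running count: 2)
  Position 5: 'f' -> consonant (running count: 2)
  Position 6: 'u' -> vowel (running count: 3)
  Position 7: 'b' -> consonant (running count: 3)
  Position 8: 'o' -> vowel (running count: 4)
Total vowels: 4

4


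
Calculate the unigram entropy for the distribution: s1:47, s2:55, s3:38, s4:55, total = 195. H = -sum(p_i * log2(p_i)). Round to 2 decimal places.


Computing entropy H = -sum(p_i * log2(p_i)):
  s1: p = 47/195 = 0.2410, -p*log2(p) = 0.4948
  s2: p = 55/195 = 0.2821, -p*log2(p) = 0.5150
  s3: p = 38/195 = 0.1949, -p*log2(p) = 0.4598
  s4: p = 55/195 = 0.2821, -p*log2(p) = 0.5150
H = sum of terms = 1.9846
Rounded to 2 decimals: 1.98

1.98


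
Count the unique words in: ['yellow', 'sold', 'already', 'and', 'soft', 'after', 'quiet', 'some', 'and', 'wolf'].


Listing all tokens and tracking unique types:
  Token 1: 'yellow' -> NEW (unique so far: 1)
  Token 2: 'sold' -> NEW (unique so far: 2)
  Token 3: 'already' -> NEW (unique so far: 3)
  Token 4: 'and' -> NEW (unique so far: 4)
  Token 5: 'soft' -> NEW (unique so far: 5)
  Token 6: 'after' -> NEW (unique so far: 6)
  Token 7: 'quiet' -> NEW (unique so far: 7)
  Token 8: 'some' -> NEW (unique so far: 8)
  Token 9: 'and' -> duplicate (unique so far: 8)
  Token 10: 'wolf' -> NEW (unique so far: 9)
Unique types: ('after', 'already', 'and', 'quiet', 'soft', 'sold', 'some', 'wolf', 'yellow')
Vocabulary size: 9

9


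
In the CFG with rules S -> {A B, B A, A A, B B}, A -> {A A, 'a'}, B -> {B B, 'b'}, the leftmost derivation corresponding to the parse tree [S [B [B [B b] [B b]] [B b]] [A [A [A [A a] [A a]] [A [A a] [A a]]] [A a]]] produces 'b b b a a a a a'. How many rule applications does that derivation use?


Every bracketed nonterminal node [X ...] in the tree is produced by exactly one rule application.
Reading the tree off as a leftmost derivation:
  Step 1: S  =>  B A   (applied S -> B A)
  Step 2: B A  =>  B B A   (applied B -> B B)
  Step 3: B B A  =>  B B B A   (applied B -> B B)
  Step 4: B B B A  =>  b B B A   (applied B -> b)
  Step 5: b B B A  =>  b b B A   (applied B -> b)
  Step 6: b b B A  =>  b b b A   (applied B -> b)
  Step 7: b b b A  =>  b b b A A   (applied A -> A A)
  Step 8: b b b A A  =>  b b b A A A   (applied A -> A A)
  Step 9: b b b A A A  =>  b b b A A A A   (applied A -> A A)
  Step 10: b b b A A A A  =>  b b b a A A A   (applied A -> a)
  Step 11: b b b a A A A  =>  b b b a a A A   (applied A -> a)
  Step 12: b b b a a A A  =>  b b b a a A A A   (applied A -> A A)
  Step 13: b b b a a A A A  =>  b b b a a a A A   (applied A -> a)
  Step 14: b b b a a a A A  =>  b b b a a a a A   (applied A -> a)
  Step 15: b b b a a a a A  =>  b b b a a a a a   (applied A -> a)
Final yield: b b b a a a a a
Total rewrite steps: 15

15


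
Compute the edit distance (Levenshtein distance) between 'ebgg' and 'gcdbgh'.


Building DP table for s1='ebgg' (len 4) and s2='gcdbgh' (len 6):
       g  c  d  b  g  h
    0  1  2  3  4  5  6
  e 1  1  2  3  4  5  6
  b 2  2  2  3  3  4  5
  g 3  2  3  3  4  3  4
  g 4  3  3  4  4  4  4
Edit distance = dp[4][6] = 4

4


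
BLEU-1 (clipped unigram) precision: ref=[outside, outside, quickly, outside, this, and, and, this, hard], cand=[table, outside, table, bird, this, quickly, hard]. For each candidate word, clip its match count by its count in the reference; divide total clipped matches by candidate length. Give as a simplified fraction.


Reference word counts: {'and': 2, 'hard': 1, 'outside': 3, 'quickly': 1, 'this': 2}
Checking each candidate word (with clipping):
  'table' -> not in reference -> no match (matches: 0)
  'outside' -> in reference (ref count 3, used 1/3) -> match (matches: 1)
  'table' -> not in reference -> no match (matches: 1)
  'bird' -> not in reference -> no match (matches: 1)
  'this' -> in reference (ref count 2, used 1/2) -> match (matches: 2)
  'quickly' -> in reference (ref count 1, used 1/1) -> match (matches: 3)
  'hard' -> in reference (ref count 1, used 1/1) -> match (matches: 4)
Clipped matches: 4, Candidate length: 7
Precision = 4/7

4/7


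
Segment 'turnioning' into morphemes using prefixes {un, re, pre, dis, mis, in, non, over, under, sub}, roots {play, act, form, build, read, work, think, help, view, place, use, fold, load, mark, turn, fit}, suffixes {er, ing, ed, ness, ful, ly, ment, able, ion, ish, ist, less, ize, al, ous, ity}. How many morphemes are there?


Segmenting 'turnioning' against the inventory:
  'turn' -> root (morpheme 1)
  'ion' -> suffix (morpheme 2)
  'ing' -> suffix (morpheme 3)
Total morphemes: 3

3


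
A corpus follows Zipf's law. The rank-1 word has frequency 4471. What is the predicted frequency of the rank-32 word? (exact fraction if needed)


Zipf's law: freq(rank) = f1 / rank
f1 = 4471, rank = 32
freq = 4471 / 32
GCD(4471, 32) = 1
Simplified: 4471/32

4471/32


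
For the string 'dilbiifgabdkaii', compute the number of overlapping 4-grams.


String 'dilbiifgabdkaii' has length L = 15.
Number of overlapping n-grams = L - n + 1
Substituting: 15 - 4 + 1 = 12

12


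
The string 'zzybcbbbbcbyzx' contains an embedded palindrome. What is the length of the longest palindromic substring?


Scanning 'zzybcbbbbcbyzx' for palindromic substrings.
Substring at positions 1-12: 'zybcbbbbcbyz'.
Check: reverse('zybcbbbbcbyz') = 'zybcbbbbcbyz' -> palindrome confirmed.
Neighbouring characters ('z' / 'x') break symmetry, so it cannot extend further.
No longer palindromic substring exists; longest length = 12

12


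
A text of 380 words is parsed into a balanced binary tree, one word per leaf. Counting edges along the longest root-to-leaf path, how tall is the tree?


In a balanced binary tree with n leaves the deepest leaf is ceil(log2(n)) edges below the root.
log2(380) = 8.5699
ceil(8.5699) = 9
height (edges) = 9

9


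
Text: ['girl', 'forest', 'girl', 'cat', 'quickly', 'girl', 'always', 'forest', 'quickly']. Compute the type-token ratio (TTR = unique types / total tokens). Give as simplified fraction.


Tokens: 9
Unique types: ('always', 'cat', 'forest', 'girl', 'quickly') = 5
TTR = 5/9
Already in lowest terms.

5/9


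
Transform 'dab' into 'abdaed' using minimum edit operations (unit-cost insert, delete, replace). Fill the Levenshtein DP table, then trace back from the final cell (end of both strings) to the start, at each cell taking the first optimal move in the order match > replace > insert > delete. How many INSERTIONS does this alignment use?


Edit distance = 4. Backtracking from cell (3, 6) with preference match > replace > insert > delete,
then listing the resulting alignment 'dab' -> 'abdaed' left to right:
  Step 1: insert 'a' [insertion #1]
  Step 2: insert 'b' [insertion #2]
  Step 3: keep 'd'
  Step 4: keep 'a'
  Step 5: insert 'e' [insertion #3]
  Step 6: replace b->d
Total insertions: 3

3


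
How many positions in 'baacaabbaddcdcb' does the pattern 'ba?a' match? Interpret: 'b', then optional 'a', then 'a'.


Pattern: ba?a means 'b', then optional 'a', then 'a'.
Scanning 'baacaabbaddcdcb' position-by-position:
  Pos 0: window 'baa' -> MATCH
  Pos 1: window 'aac' -> no
  Pos 2: window 'aca' -> no
  Pos 3: window 'caa' -> no
  Pos 4: window 'aab' -> no
  Pos 5: window 'abb' -> no
  Pos 6: window 'bba' -> no
  Pos 7: window 'bad' -> MATCH
  Pos 8: window 'add' -> no
  Pos 9: window 'ddc' -> no
  Pos 10: window 'dcd' -> no
  Pos 11: window 'cdc' -> no
  Pos 12: window 'dcb' -> no
  Pos 13: window 'cb' -> no
  Pos 14: window 'b' -> no
Total matches: 2

2


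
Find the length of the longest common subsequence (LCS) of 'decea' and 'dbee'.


DP table for LCS of 'decea' and 'dbee':
       d  b  e  e
    0  0  0  0  0
  d 0  1  1  1  1
  e 0  1  1  2  2
  c 0  1  1  2  2
  e 0  1  1  2  3
  a 0  1  1  2  3
LCS: 'dee'
LCS length = 3

3


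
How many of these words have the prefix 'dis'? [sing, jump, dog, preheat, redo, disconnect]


Checking each word for prefix 'dis':
  'sing' -> no (count: 0)
  'jump' -> no (count: 0)
  'dog' -> no (count: 0)
  'preheat' -> no (count: 0)
  'redo' -> no (count: 0)
  'disconnect' -> YES, starts with 'dis' (count: 1)
Total with prefix 'dis': 1

1


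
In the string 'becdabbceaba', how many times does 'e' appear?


Scanning 'becdabbceaba' for 'e':
  Position 1: 'e' -> MATCH (count: 1)
  Position 8: 'e' -> MATCH (count: 2)
Total occurrences of 'e': 2

2


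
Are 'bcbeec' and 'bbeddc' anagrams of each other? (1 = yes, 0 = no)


Sort characters of 'bcbeec': 'bbccee'
Sort characters of 'bbeddc': 'bbcdde'
Sorted forms differ -> they are NOT anagrams
Result: 0

0


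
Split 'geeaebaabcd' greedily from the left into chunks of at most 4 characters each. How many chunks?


'geeaebaabcd' has 11 characters.
Chunking with max size 4:
  Chunk 1: 'geea' (positions 0-3)
  Chunk 2: 'ebaa' (positions 4-7)
  Chunk 3: 'bcd' (positions 8-10)
Total chunks: ceil(11 / 4) = 3

3


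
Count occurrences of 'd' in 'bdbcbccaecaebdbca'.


Scanning 'bdbcbccaecaebdbca' for 'd':
  Position 1: 'd' -> MATCH (count: 1)
  Position 13: 'd' -> MATCH (count: 2)
Total occurrences of 'd': 2

2


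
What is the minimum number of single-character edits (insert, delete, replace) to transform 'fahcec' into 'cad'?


Building DP table for s1='fahcec' (len 6) and s2='cad' (len 3):
       c  a  d
    0  1  2  3
  f 1  1  2  3
  a 2  2  1  2
  h 3  3  2  2
  c 4  3  3  3
  e 5  4  4  4
  c 6  5  5  5
Edit distance = dp[6][3] = 5

5


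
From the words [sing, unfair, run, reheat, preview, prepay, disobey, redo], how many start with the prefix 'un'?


Checking each word for prefix 'un':
  'sing' -> no (count: 0)
  'unfair' -> YES, starts with 'un' (count: 1)
  'run' -> no (count: 1)
  'reheat' -> no (count: 1)
  'preview' -> no (count: 1)
  'prepay' -> no (count: 1)
  'disobey' -> no (count: 1)
  'redo' -> no (count: 1)
Total with prefix 'un': 1

1


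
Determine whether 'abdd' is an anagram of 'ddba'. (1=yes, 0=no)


Sort characters of 'abdd': 'abdd'
Sort characters of 'ddba': 'abdd'
Sorted forms match -> they ARE anagrams
Result: 1

1


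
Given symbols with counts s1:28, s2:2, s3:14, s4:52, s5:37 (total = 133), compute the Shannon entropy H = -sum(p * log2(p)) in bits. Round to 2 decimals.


Computing entropy H = -sum(p_i * log2(p_i)):
  s1: p = 28/133 = 0.2105, -p*log2(p) = 0.4732
  s2: p = 2/133 = 0.0150, -p*log2(p) = 0.0911
  s3: p = 14/133 = 0.1053, -p*log2(p) = 0.3419
  s4: p = 52/133 = 0.3910, -p*log2(p) = 0.5297
  s5: p = 37/133 = 0.2782, -p*log2(p) = 0.5135
H = sum of terms = 1.9494
Rounded to 2 decimals: 1.95

1.95


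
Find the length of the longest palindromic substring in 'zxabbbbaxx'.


Scanning 'zxabbbbaxx' for palindromic substrings.
Substring at positions 1-8: 'xabbbbax'.
Check: reverse('xabbbbax') = 'xabbbbax' -> palindrome confirmed.
Neighbouring characters ('z' / 'x') break symmetry, so it cannot extend further.
No longer palindromic substring exists; longest length = 8

8


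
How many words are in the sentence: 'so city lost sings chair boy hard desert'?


Counting words by splitting on spaces:
  Word 1: 'so'
  Word 2: 'city'
  Word 3: 'lost'
  Word 4: 'sings'
  Word 5: 'chair'
  Word 6: 'boy'
  Word 7: 'hard'
  Word 8: 'desert'
Total words: 8

8


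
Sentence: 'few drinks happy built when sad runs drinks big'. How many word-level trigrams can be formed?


Word trigrams from [9] words:
  Trigram 1: (few drinks happy)
  Trigram 2: (drinks happy built)
  Trigram 3: (happy built when)
  Trigram 4: (built when sad)
  Trigram 5: (when sad runs)
  Trigram 6: (sad runs drinks)
  Trigram 7: (runs drinks big)
Total word trigrams: 9 - 2 = 7

7


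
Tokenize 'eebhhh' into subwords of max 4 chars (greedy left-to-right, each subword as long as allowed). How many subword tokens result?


'eebhhh' has 6 characters.
Chunking with max size 4:
  Chunk 1: 'eebh' (positions 0-3)
  Chunk 2: 'hh' (positions 4-5)
Total chunks: ceil(6 / 4) = 2

2


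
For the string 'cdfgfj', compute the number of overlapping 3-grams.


String 'cdfgfj' has length L = 6.
Number of overlapping n-grams = L - n + 1
Substituting: 6 - 3 + 1 = 4

4


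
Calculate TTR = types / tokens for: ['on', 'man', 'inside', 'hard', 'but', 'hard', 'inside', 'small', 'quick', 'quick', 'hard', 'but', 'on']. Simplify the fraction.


Tokens: 13
Unique types: ('but', 'hard', 'inside', 'man', 'on', 'quick', 'small') = 7
TTR = 7/13
Already in lowest terms.

7/13


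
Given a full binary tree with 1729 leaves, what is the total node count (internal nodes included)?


Leaf nodes (terminals): 1729
Internal nodes = n - 1 = 1729 - 1 = 1728
Total = leaves + internal = 1729 + 1728 = 3457

3457


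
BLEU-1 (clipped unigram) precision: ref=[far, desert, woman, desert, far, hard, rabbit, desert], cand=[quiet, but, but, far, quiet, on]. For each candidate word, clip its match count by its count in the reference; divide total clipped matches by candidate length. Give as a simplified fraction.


Reference word counts: {'desert': 3, 'far': 2, 'hard': 1, 'rabbit': 1, 'woman': 1}
Checking each candidate word (with clipping):
  'quiet' -> not in reference -> no match (matches: 0)
  'but' -> not in reference -> no match (matches: 0)
  'but' -> not in reference -> no match (matches: 0)
  'far' -> in reference (ref count 2, used 1/2) -> match (matches: 1)
  'quiet' -> not in reference -> no match (matches: 1)
  'on' -> not in reference -> no match (matches: 1)
Clipped matches: 1, Candidate length: 6
Precision = 1/6

1/6


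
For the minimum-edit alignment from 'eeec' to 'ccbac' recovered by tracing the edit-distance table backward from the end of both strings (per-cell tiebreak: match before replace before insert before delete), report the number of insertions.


Edit distance = 4. Backtracking from cell (4, 5) with preference match > replace > insert > delete,
then listing the resulting alignment 'eeec' -> 'ccbac' left to right:
  Step 1: insert 'c' [insertion #1]
  Step 2: replace e->c
  Step 3: replace e->b
  Step 4: replace e->a
  Step 5: keep 'c'
Total insertions: 1

1


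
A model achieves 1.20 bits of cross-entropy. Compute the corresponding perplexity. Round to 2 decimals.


Perplexity formula: PP = 2^H
H = 1.20
PP = 2^1.20
Decompose: 2^1.20 = 2^1 * 2^0.20
2^1 = 2, 2^0.20 ~ 1.1486984
PP ~ 2 * 1.1486984 = 2.2973968
Rounded to 2 decimals: 2.30

2.30


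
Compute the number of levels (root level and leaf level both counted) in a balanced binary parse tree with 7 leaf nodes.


In a balanced binary tree with n leaves the deepest leaf is ceil(log2(n)) edges below the root,
so counting node levels inclusive of root and leaves gives ceil(log2(n)) + 1 levels.
log2(7) = 2.8074
ceil(2.8074) = 3
levels = 3 + 1 = 4

4


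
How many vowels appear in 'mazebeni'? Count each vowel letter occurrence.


Scanning each character of 'mazebeni':
  Position 1: 'm' -> consonant (running count: 0)
  Position 2: 'a' -> vowel (running count: 1)
  Position 3: 'z' -> consonant (running count: 1)
  Position 4: 'e' -> vowel (running count: 2)
  Position 5: 'b' -> consonant (running count: 2)
  Position 6: 'e' -> vowel (running count: 3)
  Position 7: 'n' -> consonant (running count: 3)
  Position 8: 'i' -> vowel (running count: 4)
Total vowels: 4

4


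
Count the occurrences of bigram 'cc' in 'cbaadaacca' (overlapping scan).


Scanning 'cbaadaacca' for bigram 'cc':
  Position 0: 'cb' -> no
  Position 1: 'ba' -> no
  Position 2: 'aa' -> no
  Position 3: 'ad' -> no
  Position 4: 'da' -> no
  Position 5: 'aa' -> no
  Position 6: 'ac' -> no
  Position 7: 'cc' -> MATCH
  Position 8: 'ca' -> no
Total matches: 1

1


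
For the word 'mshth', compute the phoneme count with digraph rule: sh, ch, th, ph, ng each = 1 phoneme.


Parsing 'mshth' greedily, digraphs first:
  'm' -> consonant phoneme (phonemes so far: 1)
  'sh' -> digraph (1 consonant phoneme) (phonemes so far: 2)
  'th' -> digraph (1 consonant phoneme) (phonemes so far: 3)
Total phonemes: 3

3


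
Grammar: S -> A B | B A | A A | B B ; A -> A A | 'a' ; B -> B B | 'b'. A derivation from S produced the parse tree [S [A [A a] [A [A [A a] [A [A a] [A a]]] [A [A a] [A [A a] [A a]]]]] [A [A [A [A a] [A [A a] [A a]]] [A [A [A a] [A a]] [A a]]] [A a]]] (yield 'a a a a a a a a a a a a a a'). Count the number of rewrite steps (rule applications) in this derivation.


Every bracketed nonterminal node [X ...] in the tree is produced by exactly one rule application.
Reading the tree off as a leftmost derivation:
  Step 1: S  =>  A A   (applied S -> A A)
  Step 2: A A  =>  A A A   (applied A -> A A)
  Step 3: A A A  =>  a A A   (applied A -> a)
  Step 4: a A A  =>  a A A A   (applied A -> A A)
  Step 5: a A A A  =>  a A A A A   (applied A -> A A)
  Step 6: a A A A A  =>  a a A A A   (applied A -> a)
  Step 7: a a A A A  =>  a a A A A A   (applied A -> A A)
  Step 8: a a A A A A  =>  a a a A A A   (applied A -> a)
  Step 9: a a a A A A  =>  a a a a A A   (applied A -> a)
  Step 10: a a a a A A  =>  a a a a A A A   (applied A -> A A)
  Step 11: a a a a A A A  =>  a a a a a A A   (applied A -> a)
  Step 12: a a a a a A A  =>  a a a a a A A A   (applied A -> A A)
  Step 13: a a a a a A A A  =>  a a a a a a A A   (applied A -> a)
  Step 14: a a a a a a A A  =>  a a a a a a a A   (applied A -> a)
  Step 15: a a a a a a a A  =>  a a a a a a a A A   (applied A -> A A)
  Step 16: a a a a a a a A A  =>  a a a a a a a A A A   (applied A -> A A)
  Step 17: a a a a a a a A A A  =>  a a a a a a a A A A A   (applied A -> A A)
  Step 18: a a a a a a a A A A A  =>  a a a a a a a a A A A   (applied A -> a)
  Step 19: a a a a a a a a A A A  =>  a a a a a a a a A A A A   (applied A -> A A)
  Step 20: a a a a a a a a A A A A  =>  a a a a a a a a a A A A   (applied A -> a)
  Step 21: a a a a a a a a a A A A  =>  a a a a a a a a a a A A   (applied A -> a)
  Step 22: a a a a a a a a a a A A  =>  a a a a a a a a a a A A A   (applied A -> A A)
  Step 23: a a a a a a a a a a A A A  =>  a a a a a a a a a a A A A A   (applied A -> A A)
  Step 24: a a a a a a a a a a A A A A  =>  a a a a a a a a a a a A A A   (applied A -> a)
  Step 25: a a a a a a a a a a a A A A  =>  a a a a a a a a a a a a A A   (applied A -> a)
  Step 26: a a a a a a a a a a a a A A  =>  a a a a a a a a a a a a a A   (applied A -> a)
  Step 27: a a a a a a a a a a a a a A  =>  a a a a a a a a a a a a a a   (applied A -> a)
Final yield: a a a a a a a a a a a a a a
Total rewrite steps: 27

27


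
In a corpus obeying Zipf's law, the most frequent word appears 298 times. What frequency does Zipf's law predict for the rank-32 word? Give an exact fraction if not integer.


Zipf's law: freq(rank) = f1 / rank
f1 = 298, rank = 32
freq = 298 / 32
GCD(298, 32) = 2
Simplified: 149/16

149/16


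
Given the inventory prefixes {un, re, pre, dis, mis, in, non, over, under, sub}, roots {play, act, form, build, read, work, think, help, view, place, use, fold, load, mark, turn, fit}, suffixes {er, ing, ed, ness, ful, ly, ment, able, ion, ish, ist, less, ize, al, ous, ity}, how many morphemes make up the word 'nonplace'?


Segmenting 'nonplace' against the inventory:
  'non' -> prefix (morpheme 1)
  'place' -> root (morpheme 2)
Total morphemes: 2

2


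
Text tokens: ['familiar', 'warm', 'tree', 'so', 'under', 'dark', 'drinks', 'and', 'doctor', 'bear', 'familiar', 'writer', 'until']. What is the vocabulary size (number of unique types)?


Listing all tokens and tracking unique types:
  Token 1: 'familiar' -> NEW (unique so far: 1)
  Token 2: 'warm' -> NEW (unique so far: 2)
  Token 3: 'tree' -> NEW (unique so far: 3)
  Token 4: 'so' -> NEW (unique so far: 4)
  Token 5: 'under' -> NEW (unique so far: 5)
  Token 6: 'dark' -> NEW (unique so far: 6)
  Token 7: 'drinks' -> NEW (unique so far: 7)
  Token 8: 'and' -> NEW (unique so far: 8)
  Token 9: 'doctor' -> NEW (unique so far: 9)
  Token 10: 'bear' -> NEW (unique so far: 10)
  Token 11: 'familiar' -> duplicate (unique so far: 10)
  Token 12: 'writer' -> NEW (unique so far: 11)
  Token 13: 'until' -> NEW (unique so far: 12)
Unique types: ('and', 'bear', 'dark', 'doctor', 'drinks', 'familiar', 'so', 'tree', 'under', 'until', 'warm', 'writer')
Vocabulary size: 12

12


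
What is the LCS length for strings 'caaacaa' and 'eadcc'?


DP table for LCS of 'caaacaa' and 'eadcc':
       e  a  d  c  c
    0  0  0  0  0  0
  c 0  0  0  0  1  1
  a 0  0  1  1  1  1
  a 0  0  1  1  1  1
  a 0  0  1  1  1  1
  c 0  0  1  1  2  2
  a 0  0  1  1  2  2
  a 0  0  1  1  2  2
LCS: 'cc'
LCS length = 2

2


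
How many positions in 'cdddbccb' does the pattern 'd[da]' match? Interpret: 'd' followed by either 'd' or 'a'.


Pattern: d[da] means 'd' followed by either 'd' or 'a'.
Scanning 'cdddbccb' position-by-position:
  Pos 0: window 'cd' -> no
  Pos 1: window 'dd' -> MATCH
  Pos 2: window 'dd' -> MATCH
  Pos 3: window 'db' -> no
  Pos 4: window 'bc' -> no
  Pos 5: window 'cc' -> no
  Pos 6: window 'cb' -> no
  Pos 7: window 'b' -> no
Total matches: 2

2


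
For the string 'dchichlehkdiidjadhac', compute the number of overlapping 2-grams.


String 'dchichlehkdiidjadhac' has length L = 20.
Number of overlapping n-grams = L - n + 1
Substituting: 20 - 2 + 1 = 19

19


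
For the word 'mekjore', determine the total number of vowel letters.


Scanning each character of 'mekjore':
  Position 1: 'm' -> consonant (running count: 0)
  Position 2: 'e' -> vowel (running count: 1)
  Position 3: 'k' -> consonant (running count: 1)
  Position 4: 'j' -> consonant (running count: 1)
  Position 5: 'o' -> vowel (running count: 2)
  Position 6: 'r' -> consonant (running count: 2)
  Position 7: 'e' -> vowel (running count: 3)
Total vowels: 3

3


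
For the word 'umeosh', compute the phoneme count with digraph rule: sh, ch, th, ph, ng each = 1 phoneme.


Parsing 'umeosh' greedily, digraphs first:
  'u' -> vowel phoneme (phonemes so far: 1)
  'm' -> consonant phoneme (phonemes so far: 2)
  'e' -> vowel phoneme (phonemes so far: 3)
  'o' -> vowel phoneme (phonemes so far: 4)
  'sh' -> digraph (1 consonant phoneme) (phonemes so far: 5)
Total phonemes: 5

5


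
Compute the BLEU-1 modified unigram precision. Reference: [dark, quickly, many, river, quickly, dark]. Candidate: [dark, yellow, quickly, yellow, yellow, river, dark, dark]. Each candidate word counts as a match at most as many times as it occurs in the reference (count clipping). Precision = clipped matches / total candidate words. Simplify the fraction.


Reference word counts: {'dark': 2, 'many': 1, 'quickly': 2, 'river': 1}
Checking each candidate word (with clipping):
  'dark' -> in reference (ref count 2, used 1/2) -> match (matches: 1)
  'yellow' -> not in reference -> no match (matches: 1)
  'quickly' -> in reference (ref count 2, used 1/2) -> match (matches: 2)
  'yellow' -> not in reference -> no match (matches: 2)
  'yellow' -> not in reference -> no match (matches: 2)
  'river' -> in reference (ref count 1, used 1/1) -> match (matches: 3)
  'dark' -> in reference (ref count 2, used 2/2) -> match (matches: 4)
  'dark' -> ref count 2 already used up (2/2) -> clipped, no match (matches: 4)
Clipped matches: 4, Candidate length: 8
Precision = 4/8 = 1/2

1/2


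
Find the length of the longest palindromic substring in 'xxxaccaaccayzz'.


Scanning 'xxxaccaaccayzz' for palindromic substrings.
Substring at positions 3-10: 'accaacca'.
Check: reverse('accaacca') = 'accaacca' -> palindrome confirmed.
Neighbouring characters ('x' / 'y') break symmetry, so it cannot extend further.
No longer palindromic substring exists; longest length = 8

8


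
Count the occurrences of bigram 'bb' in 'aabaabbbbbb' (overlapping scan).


Scanning 'aabaabbbbbb' for bigram 'bb':
  Position 0: 'aa' -> no
  Position 1: 'ab' -> no
  Position 2: 'ba' -> no
  Position 3: 'aa' -> no
  Position 4: 'ab' -> no
  Position 5: 'bb' -> MATCH
  Position 6: 'bb' -> MATCH
  Position 7: 'bb' -> MATCH
  Position 8: 'bb' -> MATCH
  Position 9: 'bb' -> MATCH
Total matches: 5

5


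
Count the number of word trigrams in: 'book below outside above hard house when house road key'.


Word trigrams from [10] words:
  Trigram 1: (book below outside)
  Trigram 2: (below outside above)
  Trigram 3: (outside above hard)
  Trigram 4: (above hard house)
  Trigram 5: (hard house when)
  Trigram 6: (house when house)
  Trigram 7: (when house road)
  Trigram 8: (house road key)
Total word trigrams: 10 - 2 = 8

8


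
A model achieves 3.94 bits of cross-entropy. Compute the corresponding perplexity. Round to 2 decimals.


Perplexity formula: PP = 2^H
H = 3.94
PP = 2^3.94
Decompose: 2^3.94 = 2^3 * 2^0.94
2^3 = 8, 2^0.94 ~ 1.9185282
PP ~ 8 * 1.9185282 = 15.3482256
Rounded to 2 decimals: 15.35

15.35


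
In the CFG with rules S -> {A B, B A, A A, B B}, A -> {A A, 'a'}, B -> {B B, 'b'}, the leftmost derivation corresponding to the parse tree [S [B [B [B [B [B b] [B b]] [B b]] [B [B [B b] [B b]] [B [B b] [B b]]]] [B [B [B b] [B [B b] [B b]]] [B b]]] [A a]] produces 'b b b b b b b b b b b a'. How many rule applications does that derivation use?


Every bracketed nonterminal node [X ...] in the tree is produced by exactly one rule application.
Reading the tree off as a leftmost derivation:
  Step 1: S  =>  B A   (applied S -> B A)
  Step 2: B A  =>  B B A   (applied B -> B B)
  Step 3: B B A  =>  B B B A   (applied B -> B B)
  Step 4: B B B A  =>  B B B B A   (applied B -> B B)
  Step 5: B B B B A  =>  B B B B B A   (applied B -> B B)
  Step 6: B B B B B A  =>  b B B B B A   (applied B -> b)
  Step 7: b B B B B A  =>  b b B B B A   (applied B -> b)
  Step 8: b b B B B A  =>  b b b B B A   (applied B -> b)
  Step 9: b b b B B A  =>  b b b B B B A   (applied B -> B B)
  Step 10: b b b B B B A  =>  b b b B B B B A   (applied B -> B B)
  Step 11: b b b B B B B A  =>  b b b b B B B A   (applied B -> b)
  Step 12: b b b b B B B A  =>  b b b b b B B A   (applied B -> b)
  Step 13: b b b b b B B A  =>  b b b b b B B B A   (applied B -> B B)
  Step 14: b b b b b B B B A  =>  b b b b b b B B A   (applied B -> b)
  Step 15: b b b b b b B B A  =>  b b b b b b b B A   (applied B -> b)
  Step 16: b b b b b b b B A  =>  b b b b b b b B B A   (applied B -> B B)
  Step 17: b b b b b b b B B A  =>  b b b b b b b B B B A   (applied B -> B B)
  Step 18: b b b b b b b B B B A  =>  b b b b b b b b B B A   (applied B -> b)
  Step 19: b b b b b b b b B B A  =>  b b b b b b b b B B B A   (applied B -> B B)
  Step 20: b b b b b b b b B B B A  =>  b b b b b b b b b B B A   (applied B -> b)
  Step 21: b b b b b b b b b B B A  =>  b b b b b b b b b b B A   (applied B -> b)
  Step 22: b b b b b b b b b b B A  =>  b b b b b b b b b b b A   (applied B -> b)
  Step 23: b b b b b b b b b b b A  =>  b b b b b b b b b b b a   (applied A -> a)
Final yield: b b b b b b b b b b b a
Total rewrite steps: 23

23
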